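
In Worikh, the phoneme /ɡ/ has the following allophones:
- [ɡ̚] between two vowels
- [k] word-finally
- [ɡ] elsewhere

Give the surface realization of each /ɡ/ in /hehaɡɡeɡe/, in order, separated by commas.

Occurrence 1 (position 5): no conditioning environment matches → elsewhere allophone [ɡ].
Occurrence 2 (position 6): no conditioning environment matches → elsewhere allophone [ɡ].
Occurrence 3 (position 8): between two vowels → [ɡ̚].

[ɡ], [ɡ], [ɡ̚]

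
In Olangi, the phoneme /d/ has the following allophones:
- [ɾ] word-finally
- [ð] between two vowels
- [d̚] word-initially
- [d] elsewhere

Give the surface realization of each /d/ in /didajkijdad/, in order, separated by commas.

[d̚], [ð], [d], [ɾ]

Occurrence 1 (position 1): word-initially → [d̚].
Occurrence 2 (position 3): between two vowels → [ð].
Occurrence 3 (position 9): no conditioning environment matches → elsewhere allophone [d].
Occurrence 4 (position 11): word-finally → [ɾ].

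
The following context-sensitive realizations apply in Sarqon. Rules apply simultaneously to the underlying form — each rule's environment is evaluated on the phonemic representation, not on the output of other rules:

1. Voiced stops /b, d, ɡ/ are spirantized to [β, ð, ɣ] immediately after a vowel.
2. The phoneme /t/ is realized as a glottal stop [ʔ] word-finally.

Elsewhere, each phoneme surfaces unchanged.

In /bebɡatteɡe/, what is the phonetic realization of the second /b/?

[β]

/b/ (between /e/ and /ɡ/) occurs immediately after a vowel → [β] by rule 1.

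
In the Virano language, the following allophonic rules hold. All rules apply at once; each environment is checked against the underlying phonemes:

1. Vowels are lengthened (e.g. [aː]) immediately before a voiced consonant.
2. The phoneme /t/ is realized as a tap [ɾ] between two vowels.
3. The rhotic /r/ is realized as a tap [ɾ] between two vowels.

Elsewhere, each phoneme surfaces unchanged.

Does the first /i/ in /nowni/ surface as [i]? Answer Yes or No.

Yes

/i/ — word-final; rule 1 does not apply here → [i].
The actual realization is [i], which matches [i].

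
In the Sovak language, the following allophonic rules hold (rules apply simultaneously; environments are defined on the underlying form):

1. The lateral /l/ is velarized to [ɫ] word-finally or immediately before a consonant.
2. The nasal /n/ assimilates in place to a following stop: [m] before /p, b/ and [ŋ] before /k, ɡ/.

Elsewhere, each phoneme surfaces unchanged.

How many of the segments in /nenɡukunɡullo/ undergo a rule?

Segments that undergo a rule: /n/ → [ŋ] (rule 2); /n/ → [ŋ] (rule 2); /l/ → [ɫ] (rule 1).
All other segments surface unchanged.

3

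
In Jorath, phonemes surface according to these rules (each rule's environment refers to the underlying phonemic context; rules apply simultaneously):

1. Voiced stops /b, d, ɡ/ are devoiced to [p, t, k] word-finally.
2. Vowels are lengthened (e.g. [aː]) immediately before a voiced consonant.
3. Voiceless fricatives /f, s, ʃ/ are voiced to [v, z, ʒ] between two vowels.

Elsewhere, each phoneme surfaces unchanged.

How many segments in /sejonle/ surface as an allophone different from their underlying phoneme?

2

Segments that undergo a rule: /e/ → [eː] (rule 2); /o/ → [oː] (rule 2).
All other segments surface unchanged.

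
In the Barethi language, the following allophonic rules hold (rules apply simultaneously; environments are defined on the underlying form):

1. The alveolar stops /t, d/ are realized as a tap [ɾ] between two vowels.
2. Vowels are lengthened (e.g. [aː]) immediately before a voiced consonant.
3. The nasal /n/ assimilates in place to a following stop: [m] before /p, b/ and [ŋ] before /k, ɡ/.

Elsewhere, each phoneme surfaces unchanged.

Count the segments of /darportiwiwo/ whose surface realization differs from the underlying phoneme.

4

Segments that undergo a rule: /a/ → [aː] (rule 2); /o/ → [oː] (rule 2); /i/ → [iː] (rule 2); /i/ → [iː] (rule 2).
All other segments surface unchanged.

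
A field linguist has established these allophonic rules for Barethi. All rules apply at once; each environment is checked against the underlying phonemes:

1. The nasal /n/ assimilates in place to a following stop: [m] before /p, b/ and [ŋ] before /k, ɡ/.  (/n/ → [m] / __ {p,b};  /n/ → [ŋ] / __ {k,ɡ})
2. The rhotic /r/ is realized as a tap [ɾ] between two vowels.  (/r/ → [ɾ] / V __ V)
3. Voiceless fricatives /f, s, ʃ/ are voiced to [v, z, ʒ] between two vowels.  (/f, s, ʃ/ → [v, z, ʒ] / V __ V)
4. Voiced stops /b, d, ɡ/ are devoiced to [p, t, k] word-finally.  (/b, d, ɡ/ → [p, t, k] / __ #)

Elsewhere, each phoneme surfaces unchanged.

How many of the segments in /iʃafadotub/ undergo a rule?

Segments that undergo a rule: /ʃ/ → [ʒ] (rule 3); /f/ → [v] (rule 3); /b/ → [p] (rule 4).
All other segments surface unchanged.

3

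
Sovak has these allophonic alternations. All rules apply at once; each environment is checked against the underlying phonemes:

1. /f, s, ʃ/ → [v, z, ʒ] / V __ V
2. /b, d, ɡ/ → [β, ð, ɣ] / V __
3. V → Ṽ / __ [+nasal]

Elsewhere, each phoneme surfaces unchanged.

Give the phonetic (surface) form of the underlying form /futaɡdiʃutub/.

/f/ — word-initial; rule 1 does not apply here → [f].
/u/ (between /f/ and /t/) fails the environment for rule 3, so it stays [u].
/t/ — not in any rule's target class → [t].
/a/ (between /t/ and /ɡ/) fails the environment for rule 3, so it stays [a].
/ɡ/ meets the environment for rule 2 (immediately after a vowel) → [ɣ].
/d/ (between /ɡ/ and /i/) fails the environment for rule 2, so it stays [d].
/i/ (between /d/ and /ʃ/): rule 3 targets it, but not before a nasal consonant → unchanged [i].
/ʃ/ — between /i/ and /u/, between two vowels — surfaces as [ʒ] (rule 1).
/u/ — between /ʃ/ and /t/; rule 3 does not apply here → [u].
/t/ — not in any rule's target class → [t].
/u/ — between /t/ and /b/; rule 3 does not apply here → [u].
/b/ meets the environment for rule 2 (immediately after a vowel) → [β].

[futaɣdiʒutuβ]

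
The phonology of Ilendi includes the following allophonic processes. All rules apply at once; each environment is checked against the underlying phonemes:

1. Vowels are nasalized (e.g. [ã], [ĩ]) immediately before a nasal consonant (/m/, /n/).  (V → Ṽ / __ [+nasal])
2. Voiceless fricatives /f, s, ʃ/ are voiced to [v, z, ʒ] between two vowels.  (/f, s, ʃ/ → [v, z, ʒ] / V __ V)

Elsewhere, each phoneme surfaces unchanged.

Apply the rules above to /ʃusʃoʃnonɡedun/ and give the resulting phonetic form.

[ʃusʃoʃnõnɡedũn]

/ʃ/ — word-initial; rule 2 does not apply here → [ʃ].
/u/ (between /ʃ/ and /s/): rule 1 targets it, but not before a nasal consonant → unchanged [u].
/s/ (between /u/ and /ʃ/): rule 2 targets it, but not between two vowels → unchanged [s].
/ʃ/ (between /s/ and /o/): rule 2 targets it, but not between two vowels → unchanged [ʃ].
/o/ (between /ʃ/ and /ʃ/): rule 1 targets it, but not before a nasal consonant → unchanged [o].
/ʃ/ — between /o/ and /n/; rule 2 does not apply here → [ʃ].
/n/ stays [n].
/o/ (between /n/ and /n/): before a nasal consonant, so rule 1 applies → [õ].
/n/ (between /o/ and /ɡ/): no rule targets it → [n].
/ɡ/ stays [ɡ].
/e/ (between /ɡ/ and /d/) is in the target of rule 1 but the environment (before a nasal consonant) is not met → [e].
/d/ (between /e/ and /u/): no rule targets it → [d].
/u/ — between /d/ and /n/, before a nasal consonant — surfaces as [ũ] (rule 1).
/n/ (word-final) is unaffected → [n].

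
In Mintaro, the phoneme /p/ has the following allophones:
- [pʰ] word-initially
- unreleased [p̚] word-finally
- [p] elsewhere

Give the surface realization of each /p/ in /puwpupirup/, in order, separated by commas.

Occurrence 1 (position 1): word-initially → [pʰ].
Occurrence 2 (position 4): no conditioning environment matches → elsewhere allophone [p].
Occurrence 3 (position 6): no conditioning environment matches → elsewhere allophone [p].
Occurrence 4 (position 10): word-finally → [p̚].

[pʰ], [p], [p], [p̚]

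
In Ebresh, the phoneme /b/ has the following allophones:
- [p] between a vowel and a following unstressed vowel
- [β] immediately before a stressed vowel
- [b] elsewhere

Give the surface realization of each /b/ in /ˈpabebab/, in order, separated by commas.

Occurrence 1 (position 3): between a vowel and a following unstressed vowel → [p].
Occurrence 2 (position 5): between a vowel and a following unstressed vowel → [p].
Occurrence 3 (position 7): no conditioning environment matches → elsewhere allophone [b].

[p], [p], [b]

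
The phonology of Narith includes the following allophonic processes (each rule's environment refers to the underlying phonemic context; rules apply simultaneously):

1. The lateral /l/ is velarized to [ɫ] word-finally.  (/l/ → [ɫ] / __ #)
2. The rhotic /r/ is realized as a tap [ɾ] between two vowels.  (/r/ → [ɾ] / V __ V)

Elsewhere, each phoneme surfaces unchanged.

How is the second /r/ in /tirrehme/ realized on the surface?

[r]

/r/ (between /r/ and /e/) fails the environment for rule 2, so it stays [r].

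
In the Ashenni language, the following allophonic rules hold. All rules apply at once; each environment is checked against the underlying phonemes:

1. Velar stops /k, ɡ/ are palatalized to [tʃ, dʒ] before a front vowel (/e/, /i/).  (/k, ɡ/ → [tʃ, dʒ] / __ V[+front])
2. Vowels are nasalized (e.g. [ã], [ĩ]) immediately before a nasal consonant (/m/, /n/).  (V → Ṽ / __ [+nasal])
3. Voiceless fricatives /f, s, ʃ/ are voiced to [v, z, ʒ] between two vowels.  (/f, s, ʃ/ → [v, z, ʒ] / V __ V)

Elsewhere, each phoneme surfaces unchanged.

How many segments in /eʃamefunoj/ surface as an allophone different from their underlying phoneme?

Segments that undergo a rule: /ʃ/ → [ʒ] (rule 3); /a/ → [ã] (rule 2); /f/ → [v] (rule 3); /u/ → [ũ] (rule 2).
All other segments surface unchanged.

4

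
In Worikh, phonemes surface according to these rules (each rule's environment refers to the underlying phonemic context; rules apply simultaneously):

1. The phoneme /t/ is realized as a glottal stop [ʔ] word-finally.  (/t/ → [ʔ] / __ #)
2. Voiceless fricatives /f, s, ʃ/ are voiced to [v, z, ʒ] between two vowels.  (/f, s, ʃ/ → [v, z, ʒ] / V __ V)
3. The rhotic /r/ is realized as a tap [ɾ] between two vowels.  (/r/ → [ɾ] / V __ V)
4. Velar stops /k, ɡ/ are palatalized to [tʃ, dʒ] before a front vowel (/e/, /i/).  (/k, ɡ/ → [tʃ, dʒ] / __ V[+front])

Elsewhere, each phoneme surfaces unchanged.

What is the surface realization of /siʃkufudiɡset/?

/s/ (word-initial) fails the environment for rule 2, so it stays [s].
/ʃ/ (between /i/ and /k/) fails the environment for rule 2, so it stays [ʃ].
/k/ (between /ʃ/ and /u/): rule 4 targets it, but not before a front vowel → unchanged [k].
/f/ (between /u/ and /u/): between two vowels, so rule 2 applies → [v].
/ɡ/ (between /i/ and /s/) fails the environment for rule 4, so it stays [ɡ].
/s/ (between /ɡ/ and /e/) fails the environment for rule 2, so it stays [s].
/t/ — word-final, word-finally — surfaces as [ʔ] (rule 1).

[siʃkuvudiɡseʔ]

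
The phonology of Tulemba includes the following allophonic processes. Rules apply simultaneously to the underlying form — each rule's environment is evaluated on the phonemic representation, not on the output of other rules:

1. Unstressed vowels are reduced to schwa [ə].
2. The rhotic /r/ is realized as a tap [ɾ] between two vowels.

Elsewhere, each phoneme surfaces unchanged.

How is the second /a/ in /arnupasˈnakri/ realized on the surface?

[ə]

/a/ (between /p/ and /s/): in an unstressed syllable, so rule 1 applies → [ə].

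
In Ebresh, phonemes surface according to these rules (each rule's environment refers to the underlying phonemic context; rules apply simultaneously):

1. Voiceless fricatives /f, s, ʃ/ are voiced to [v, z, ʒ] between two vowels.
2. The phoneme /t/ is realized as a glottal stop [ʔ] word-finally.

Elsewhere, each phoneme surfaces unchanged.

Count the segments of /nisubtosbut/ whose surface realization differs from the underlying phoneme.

Segments that undergo a rule: /s/ → [z] (rule 1); /t/ → [ʔ] (rule 2).
All other segments surface unchanged.

2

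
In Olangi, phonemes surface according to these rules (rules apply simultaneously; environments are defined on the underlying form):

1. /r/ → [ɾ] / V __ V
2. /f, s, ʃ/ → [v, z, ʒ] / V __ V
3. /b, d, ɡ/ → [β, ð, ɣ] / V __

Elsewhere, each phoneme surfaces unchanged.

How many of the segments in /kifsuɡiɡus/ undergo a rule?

2

Segments that undergo a rule: /ɡ/ → [ɣ] (rule 3); /ɡ/ → [ɣ] (rule 3).
All other segments surface unchanged.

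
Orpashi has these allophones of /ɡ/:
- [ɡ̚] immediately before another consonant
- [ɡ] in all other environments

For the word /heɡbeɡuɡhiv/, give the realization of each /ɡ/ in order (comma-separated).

Occurrence 1 (position 3): immediately before another consonant → [ɡ̚].
Occurrence 2 (position 6): no conditioning environment matches → elsewhere allophone [ɡ].
Occurrence 3 (position 8): immediately before another consonant → [ɡ̚].

[ɡ̚], [ɡ], [ɡ̚]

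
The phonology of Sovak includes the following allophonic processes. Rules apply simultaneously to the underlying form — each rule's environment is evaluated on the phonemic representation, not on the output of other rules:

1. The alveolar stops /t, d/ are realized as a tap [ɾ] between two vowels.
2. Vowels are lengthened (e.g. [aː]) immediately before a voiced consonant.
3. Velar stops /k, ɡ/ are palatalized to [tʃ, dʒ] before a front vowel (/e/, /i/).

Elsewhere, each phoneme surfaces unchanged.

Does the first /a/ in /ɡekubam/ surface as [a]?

No

/a/ — between /b/ and /m/, before a voiced consonant — surfaces as [aː] (rule 2).
The actual realization is [aː], not [a].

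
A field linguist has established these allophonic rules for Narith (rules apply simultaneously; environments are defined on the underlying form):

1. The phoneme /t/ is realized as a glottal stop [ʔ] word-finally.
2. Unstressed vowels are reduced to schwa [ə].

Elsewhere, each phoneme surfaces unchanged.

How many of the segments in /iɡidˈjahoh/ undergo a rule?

Segments that undergo a rule: /i/ → [ə] (rule 2); /i/ → [ə] (rule 2); /o/ → [ə] (rule 2).
All other segments surface unchanged.

3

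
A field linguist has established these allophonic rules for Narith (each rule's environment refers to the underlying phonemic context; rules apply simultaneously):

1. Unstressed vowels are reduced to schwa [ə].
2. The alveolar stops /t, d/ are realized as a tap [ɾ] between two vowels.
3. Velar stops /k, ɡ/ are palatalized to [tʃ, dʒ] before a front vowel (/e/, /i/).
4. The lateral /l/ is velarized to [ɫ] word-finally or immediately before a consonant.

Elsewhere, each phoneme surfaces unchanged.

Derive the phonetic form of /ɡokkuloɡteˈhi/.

[ɡəkkələɡtəˈhi]

/ɡ/ (word-initial) is in the target of rule 3 but the environment (before a front vowel) is not met → [ɡ].
Rule 1 applies to /o/ (between /ɡ/ and /k/: in an unstressed syllable) → [ə].
/k/ (between /o/ and /k/) is in the target of rule 3 but the environment (before a front vowel) is not met → [k].
/k/ (between /k/ and /u/) is in the target of rule 3 but the environment (before a front vowel) is not met → [k].
/u/ — between /k/ and /l/, in an unstressed syllable — surfaces as [ə] (rule 1).
/l/ — between /u/ and /o/; rule 4 does not apply here → [l].
Rule 1 applies to /o/ (between /l/ and /ɡ/: in an unstressed syllable) → [ə].
/ɡ/ (between /o/ and /t/) is in the target of rule 3 but the environment (before a front vowel) is not met → [ɡ].
/t/ — between /ɡ/ and /e/; rule 2 does not apply here → [t].
/e/ (between /t/ and /h/) occurs in an unstressed syllable → [ə] by rule 1.
/h/ stays [h].
/i/ — word-final; rule 1 does not apply here → [i].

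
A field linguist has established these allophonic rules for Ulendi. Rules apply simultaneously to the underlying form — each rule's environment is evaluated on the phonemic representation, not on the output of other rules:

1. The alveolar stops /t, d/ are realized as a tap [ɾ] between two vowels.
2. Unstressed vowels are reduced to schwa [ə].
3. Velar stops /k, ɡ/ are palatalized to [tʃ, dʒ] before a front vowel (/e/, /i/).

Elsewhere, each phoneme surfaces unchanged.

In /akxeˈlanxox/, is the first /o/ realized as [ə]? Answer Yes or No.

Yes

Rule 2 applies to /o/ (between /x/ and /x/: in an unstressed syllable) → [ə].
The actual realization is [ə], which matches [ə].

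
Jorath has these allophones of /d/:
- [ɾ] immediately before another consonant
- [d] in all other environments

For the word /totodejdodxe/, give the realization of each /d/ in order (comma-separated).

Occurrence 1 (position 5): no conditioning environment matches → elsewhere allophone [d].
Occurrence 2 (position 8): no conditioning environment matches → elsewhere allophone [d].
Occurrence 3 (position 10): immediately before another consonant → [ɾ].

[d], [d], [ɾ]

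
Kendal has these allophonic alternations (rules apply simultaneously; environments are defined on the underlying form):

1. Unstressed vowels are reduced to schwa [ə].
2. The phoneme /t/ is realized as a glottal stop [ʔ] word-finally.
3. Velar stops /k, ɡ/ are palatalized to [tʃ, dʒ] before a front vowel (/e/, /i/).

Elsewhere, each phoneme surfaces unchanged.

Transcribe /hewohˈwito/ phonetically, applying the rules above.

[həwəhˈwitə]

/h/ stays [h].
/e/ meets the environment for rule 1 (in an unstressed syllable) → [ə].
/w/ — not in any rule's target class → [w].
/o/ meets the environment for rule 1 (in an unstressed syllable) → [ə].
/h/ stays [h].
/w/ (between /h/ and /i/): no rule targets it → [w].
/i/ (between /w/ and /t/): rule 1 targets it, but not in an unstressed syllable → unchanged [i].
/t/ (between /i/ and /o/): rule 2 targets it, but not word-finally → unchanged [t].
/o/ meets the environment for rule 1 (in an unstressed syllable) → [ə].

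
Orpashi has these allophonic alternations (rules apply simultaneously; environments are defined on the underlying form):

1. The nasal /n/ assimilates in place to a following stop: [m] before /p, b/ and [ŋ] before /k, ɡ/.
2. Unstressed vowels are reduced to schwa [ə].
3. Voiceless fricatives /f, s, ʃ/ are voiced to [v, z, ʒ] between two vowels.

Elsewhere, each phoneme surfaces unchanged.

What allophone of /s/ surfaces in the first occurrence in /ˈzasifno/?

Rule 3 applies to /s/ (between /a/ and /i/: between two vowels) → [z].

[z]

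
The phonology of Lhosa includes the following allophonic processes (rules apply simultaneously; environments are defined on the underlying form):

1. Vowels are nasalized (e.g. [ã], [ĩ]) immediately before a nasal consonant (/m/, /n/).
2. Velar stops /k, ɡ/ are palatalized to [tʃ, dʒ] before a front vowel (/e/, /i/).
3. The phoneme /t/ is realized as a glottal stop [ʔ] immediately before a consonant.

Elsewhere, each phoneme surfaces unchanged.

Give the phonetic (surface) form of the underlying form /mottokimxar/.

[moʔtotʃĩmxar]

/o/ (between /m/ and /t/) is in the target of rule 1 but the environment (before a nasal consonant) is not met → [o].
/t/ (between /o/ and /t/): immediately before a consonant, so rule 3 applies → [ʔ].
/t/ (between /t/ and /o/) is in the target of rule 3 but the environment (immediately before a consonant) is not met → [t].
/o/ (between /t/ and /k/): rule 1 targets it, but not before a nasal consonant → unchanged [o].
/k/ (between /o/ and /i/): before a front vowel, so rule 2 applies → [tʃ].
/i/ (between /k/ and /m/) occurs before a nasal consonant → [ĩ] by rule 1.
/a/ — between /x/ and /r/; rule 1 does not apply here → [a].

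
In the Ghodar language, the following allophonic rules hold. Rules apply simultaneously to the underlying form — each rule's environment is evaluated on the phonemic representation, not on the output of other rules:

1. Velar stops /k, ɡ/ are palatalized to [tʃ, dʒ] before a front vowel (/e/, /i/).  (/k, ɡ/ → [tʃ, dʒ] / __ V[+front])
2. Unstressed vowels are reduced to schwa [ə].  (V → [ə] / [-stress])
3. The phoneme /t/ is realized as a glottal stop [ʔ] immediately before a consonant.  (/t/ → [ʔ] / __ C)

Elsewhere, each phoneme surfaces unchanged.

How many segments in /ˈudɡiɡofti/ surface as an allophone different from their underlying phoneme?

4

Segments that undergo a rule: /ɡ/ → [dʒ] (rule 1); /i/ → [ə] (rule 2); /o/ → [ə] (rule 2); /i/ → [ə] (rule 2).
All other segments surface unchanged.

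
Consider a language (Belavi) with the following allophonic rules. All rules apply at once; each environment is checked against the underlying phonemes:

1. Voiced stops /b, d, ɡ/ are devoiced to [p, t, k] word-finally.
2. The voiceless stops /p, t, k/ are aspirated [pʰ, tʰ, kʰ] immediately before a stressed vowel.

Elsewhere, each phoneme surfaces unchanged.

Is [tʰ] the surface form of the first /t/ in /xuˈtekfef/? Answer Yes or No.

/t/ (between /u/ and /e/): immediately before a stressed vowel, so rule 2 applies → [tʰ].
The actual realization is [tʰ], which matches [tʰ].

Yes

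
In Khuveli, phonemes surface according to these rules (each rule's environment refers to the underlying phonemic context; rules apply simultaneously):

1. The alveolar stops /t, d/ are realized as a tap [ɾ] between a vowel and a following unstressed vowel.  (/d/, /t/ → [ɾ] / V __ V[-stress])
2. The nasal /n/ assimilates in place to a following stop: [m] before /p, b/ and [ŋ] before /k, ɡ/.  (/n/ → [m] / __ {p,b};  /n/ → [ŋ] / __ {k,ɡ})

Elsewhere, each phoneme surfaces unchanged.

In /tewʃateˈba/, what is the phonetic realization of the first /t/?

/t/ (word-initial) is in the target of rule 1 but the environment (between a vowel and a following unstressed vowel) is not met → [t].

[t]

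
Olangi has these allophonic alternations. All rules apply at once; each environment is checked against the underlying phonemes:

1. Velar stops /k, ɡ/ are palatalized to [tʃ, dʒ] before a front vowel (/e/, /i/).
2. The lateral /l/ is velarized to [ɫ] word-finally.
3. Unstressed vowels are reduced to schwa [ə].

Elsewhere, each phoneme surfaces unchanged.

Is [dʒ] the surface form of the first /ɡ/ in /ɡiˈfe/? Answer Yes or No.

Yes

Rule 1 applies to /ɡ/ (word-initial: before a front vowel) → [dʒ].
The actual realization is [dʒ], which matches [dʒ].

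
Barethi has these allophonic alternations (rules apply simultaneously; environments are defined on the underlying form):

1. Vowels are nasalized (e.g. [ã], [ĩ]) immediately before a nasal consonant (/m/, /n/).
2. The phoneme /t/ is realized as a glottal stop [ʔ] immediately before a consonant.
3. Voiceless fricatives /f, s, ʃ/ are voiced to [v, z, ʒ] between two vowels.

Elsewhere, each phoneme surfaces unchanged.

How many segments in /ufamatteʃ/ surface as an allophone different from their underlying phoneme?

3

Segments that undergo a rule: /f/ → [v] (rule 3); /a/ → [ã] (rule 1); /t/ → [ʔ] (rule 2).
All other segments surface unchanged.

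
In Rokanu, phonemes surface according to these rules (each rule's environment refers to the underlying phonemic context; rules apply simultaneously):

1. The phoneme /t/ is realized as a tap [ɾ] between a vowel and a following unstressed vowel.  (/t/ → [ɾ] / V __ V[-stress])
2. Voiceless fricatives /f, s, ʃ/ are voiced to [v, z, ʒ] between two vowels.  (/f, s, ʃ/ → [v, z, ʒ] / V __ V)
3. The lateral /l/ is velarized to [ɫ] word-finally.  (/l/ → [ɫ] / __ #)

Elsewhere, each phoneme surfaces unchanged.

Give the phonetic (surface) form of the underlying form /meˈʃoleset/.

/m/ (word-initial): no rule targets it → [m].
/e/ (between /m/ and /ʃ/) is unaffected → [e].
/ʃ/ meets the environment for rule 2 (between two vowels) → [ʒ].
/o/ (between /ʃ/ and /l/): no rule targets it → [o].
/l/ — between /o/ and /e/; rule 3 does not apply here → [l].
/e/ stays [e].
/s/ meets the environment for rule 2 (between two vowels) → [z].
/e/ stays [e].
/t/ — word-final; rule 1 does not apply here → [t].

[meˈʒolezet]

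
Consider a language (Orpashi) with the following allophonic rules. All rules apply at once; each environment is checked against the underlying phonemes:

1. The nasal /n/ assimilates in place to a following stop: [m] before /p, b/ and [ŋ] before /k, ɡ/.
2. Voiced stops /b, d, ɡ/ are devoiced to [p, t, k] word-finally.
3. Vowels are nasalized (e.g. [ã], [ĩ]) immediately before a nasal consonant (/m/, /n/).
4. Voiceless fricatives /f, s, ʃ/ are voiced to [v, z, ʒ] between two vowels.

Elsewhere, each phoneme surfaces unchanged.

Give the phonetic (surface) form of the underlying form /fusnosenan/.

/f/ (word-initial) fails the environment for rule 4, so it stays [f].
/u/ — between /f/ and /s/; rule 3 does not apply here → [u].
/s/ — between /u/ and /n/; rule 4 does not apply here → [s].
/n/ — between /s/ and /o/; rule 1 does not apply here → [n].
/o/ — between /n/ and /s/; rule 3 does not apply here → [o].
/s/ (between /o/ and /e/) occurs between two vowels → [z] by rule 4.
/e/ meets the environment for rule 3 (before a nasal consonant) → [ẽ].
/n/ — between /e/ and /a/; rule 1 does not apply here → [n].
/a/ (between /n/ and /n/) occurs before a nasal consonant → [ã] by rule 3.
/n/ (word-final): rule 1 targets it, but not before a labial or velar stop → unchanged [n].

[fusnozẽnãn]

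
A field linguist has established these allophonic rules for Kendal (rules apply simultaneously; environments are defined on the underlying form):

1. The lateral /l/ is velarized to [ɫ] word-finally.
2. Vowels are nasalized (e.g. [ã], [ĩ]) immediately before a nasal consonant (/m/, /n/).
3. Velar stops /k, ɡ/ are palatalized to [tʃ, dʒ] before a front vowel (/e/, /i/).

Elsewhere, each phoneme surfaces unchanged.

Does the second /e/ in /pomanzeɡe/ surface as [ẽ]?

/e/ (word-final) fails the environment for rule 2, so it stays [e].
The actual realization is [e], not [ẽ].

No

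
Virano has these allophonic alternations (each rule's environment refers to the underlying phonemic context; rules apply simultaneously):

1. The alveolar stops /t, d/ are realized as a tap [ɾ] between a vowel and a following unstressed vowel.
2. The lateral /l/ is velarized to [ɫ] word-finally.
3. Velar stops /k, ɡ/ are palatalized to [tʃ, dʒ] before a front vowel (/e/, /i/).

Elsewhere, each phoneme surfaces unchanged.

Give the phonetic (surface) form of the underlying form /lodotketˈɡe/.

/l/ (word-initial) is in the target of rule 2 but the environment (word-finally) is not met → [l].
/o/ (between /l/ and /d/): no rule targets it → [o].
Rule 1 applies to /d/ (between /o/ and /o/: between a vowel and a following unstressed vowel) → [ɾ].
/o/ stays [o].
/t/ (between /o/ and /k/) is in the target of rule 1 but the environment (between a vowel and a following unstressed vowel) is not met → [t].
/k/ (between /t/ and /e/): before a front vowel, so rule 3 applies → [tʃ].
/e/ (between /k/ and /t/): no rule targets it → [e].
/t/ (between /e/ and /ɡ/) fails the environment for rule 1, so it stays [t].
/ɡ/ meets the environment for rule 3 (before a front vowel) → [dʒ].
/e/ (word-final): no rule targets it → [e].

[loɾottʃetˈdʒe]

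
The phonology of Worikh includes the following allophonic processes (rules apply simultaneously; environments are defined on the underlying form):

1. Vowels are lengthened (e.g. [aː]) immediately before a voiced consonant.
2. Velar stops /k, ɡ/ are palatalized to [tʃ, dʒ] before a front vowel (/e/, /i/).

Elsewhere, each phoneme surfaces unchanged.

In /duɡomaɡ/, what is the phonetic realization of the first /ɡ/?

/ɡ/ (between /u/ and /o/) fails the environment for rule 2, so it stays [ɡ].

[ɡ]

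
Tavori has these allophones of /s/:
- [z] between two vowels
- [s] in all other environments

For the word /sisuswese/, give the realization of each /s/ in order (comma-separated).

[s], [z], [s], [z]

Occurrence 1 (position 1): no conditioning environment matches → elsewhere allophone [s].
Occurrence 2 (position 3): between two vowels → [z].
Occurrence 3 (position 5): no conditioning environment matches → elsewhere allophone [s].
Occurrence 4 (position 8): between two vowels → [z].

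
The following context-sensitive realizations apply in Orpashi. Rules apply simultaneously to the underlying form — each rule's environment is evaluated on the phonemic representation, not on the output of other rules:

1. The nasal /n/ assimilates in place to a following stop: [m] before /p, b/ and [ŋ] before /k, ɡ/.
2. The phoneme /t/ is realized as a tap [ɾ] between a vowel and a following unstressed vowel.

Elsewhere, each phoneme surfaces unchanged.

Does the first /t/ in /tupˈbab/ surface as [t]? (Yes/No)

Yes

/t/ (word-initial): rule 2 targets it, but not between a vowel and a following unstressed vowel → unchanged [t].
The actual realization is [t], which matches [t].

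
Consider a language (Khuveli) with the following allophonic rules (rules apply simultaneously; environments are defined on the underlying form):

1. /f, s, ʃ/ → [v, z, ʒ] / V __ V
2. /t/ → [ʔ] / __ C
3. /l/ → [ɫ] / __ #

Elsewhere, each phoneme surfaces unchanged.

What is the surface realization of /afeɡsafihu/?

[aveɡsavihu]

/a/ (word-initial): no rule targets it → [a].
/f/ (between /a/ and /e/): between two vowels, so rule 1 applies → [v].
/e/ (between /f/ and /ɡ/) is unaffected → [e].
/ɡ/ (between /e/ and /s/) is unaffected → [ɡ].
/s/ — between /ɡ/ and /a/; rule 1 does not apply here → [s].
/a/ stays [a].
/f/ meets the environment for rule 1 (between two vowels) → [v].
/i/ (between /f/ and /h/): no rule targets it → [i].
/h/ stays [h].
/u/ (word-final): no rule targets it → [u].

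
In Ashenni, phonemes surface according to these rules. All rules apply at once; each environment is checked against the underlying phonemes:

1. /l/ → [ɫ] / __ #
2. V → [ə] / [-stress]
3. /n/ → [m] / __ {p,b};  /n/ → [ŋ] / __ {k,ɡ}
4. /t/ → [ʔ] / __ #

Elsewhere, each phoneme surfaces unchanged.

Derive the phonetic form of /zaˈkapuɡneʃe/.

/z/ stays [z].
/a/ meets the environment for rule 2 (in an unstressed syllable) → [ə].
/k/ (between /a/ and /a/): no rule targets it → [k].
/a/ — between /k/ and /p/; rule 2 does not apply here → [a].
/p/ (between /a/ and /u/): no rule targets it → [p].
/u/ meets the environment for rule 2 (in an unstressed syllable) → [ə].
/ɡ/ stays [ɡ].
/n/ (between /ɡ/ and /e/): rule 3 targets it, but not before a labial or velar stop → unchanged [n].
Rule 2 applies to /e/ (between /n/ and /ʃ/: in an unstressed syllable) → [ə].
/ʃ/ — not in any rule's target class → [ʃ].
/e/ — word-final, in an unstressed syllable — surfaces as [ə] (rule 2).

[zəˈkapəɡnəʃə]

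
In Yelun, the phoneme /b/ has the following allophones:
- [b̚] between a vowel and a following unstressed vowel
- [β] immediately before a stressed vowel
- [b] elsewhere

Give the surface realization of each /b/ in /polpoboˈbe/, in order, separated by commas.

Occurrence 1 (position 6): between a vowel and a following unstressed vowel → [b̚].
Occurrence 2 (position 8): immediately before a stressed vowel → [β].

[b̚], [β]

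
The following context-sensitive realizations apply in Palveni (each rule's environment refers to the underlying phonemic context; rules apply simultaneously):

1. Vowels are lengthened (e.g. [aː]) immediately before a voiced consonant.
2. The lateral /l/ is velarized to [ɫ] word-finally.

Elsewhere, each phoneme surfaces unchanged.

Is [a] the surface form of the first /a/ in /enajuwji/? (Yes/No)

/a/ (between /n/ and /j/): before a voiced consonant, so rule 1 applies → [aː].
The actual realization is [aː], not [a].

No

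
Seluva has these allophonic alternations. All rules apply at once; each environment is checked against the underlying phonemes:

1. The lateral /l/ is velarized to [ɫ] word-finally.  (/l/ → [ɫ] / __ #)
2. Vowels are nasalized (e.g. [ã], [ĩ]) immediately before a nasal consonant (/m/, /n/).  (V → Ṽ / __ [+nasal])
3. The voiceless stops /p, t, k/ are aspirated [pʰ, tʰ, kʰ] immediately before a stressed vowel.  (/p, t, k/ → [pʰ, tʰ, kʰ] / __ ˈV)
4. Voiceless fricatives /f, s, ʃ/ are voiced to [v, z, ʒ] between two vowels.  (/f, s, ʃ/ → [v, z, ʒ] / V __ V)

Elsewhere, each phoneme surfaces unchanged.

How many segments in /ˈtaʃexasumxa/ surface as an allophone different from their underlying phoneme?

Segments that undergo a rule: /t/ → [tʰ] (rule 3); /ʃ/ → [ʒ] (rule 4); /s/ → [z] (rule 4); /u/ → [ũ] (rule 2).
All other segments surface unchanged.

4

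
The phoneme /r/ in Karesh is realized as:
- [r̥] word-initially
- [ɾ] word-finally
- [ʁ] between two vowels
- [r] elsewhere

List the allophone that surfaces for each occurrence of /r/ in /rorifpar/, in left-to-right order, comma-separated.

[r̥], [ʁ], [ɾ]

Occurrence 1 (position 1): word-initially → [r̥].
Occurrence 2 (position 3): between two vowels → [ʁ].
Occurrence 3 (position 8): word-finally → [ɾ].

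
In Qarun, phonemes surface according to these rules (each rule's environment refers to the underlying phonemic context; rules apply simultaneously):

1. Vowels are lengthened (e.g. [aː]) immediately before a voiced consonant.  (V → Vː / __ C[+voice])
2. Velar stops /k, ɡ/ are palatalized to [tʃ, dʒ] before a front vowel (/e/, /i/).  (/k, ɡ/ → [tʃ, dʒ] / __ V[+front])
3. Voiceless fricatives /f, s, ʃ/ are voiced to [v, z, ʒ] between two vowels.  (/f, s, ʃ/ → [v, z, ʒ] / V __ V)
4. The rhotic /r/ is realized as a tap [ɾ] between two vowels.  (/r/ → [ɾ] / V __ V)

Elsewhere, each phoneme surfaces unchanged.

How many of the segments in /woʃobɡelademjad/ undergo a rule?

Segments that undergo a rule: /ʃ/ → [ʒ] (rule 3); /o/ → [oː] (rule 1); /ɡ/ → [dʒ] (rule 2); /e/ → [eː] (rule 1); /a/ → [aː] (rule 1); /e/ → [eː] (rule 1); /a/ → [aː] (rule 1).
All other segments surface unchanged.

7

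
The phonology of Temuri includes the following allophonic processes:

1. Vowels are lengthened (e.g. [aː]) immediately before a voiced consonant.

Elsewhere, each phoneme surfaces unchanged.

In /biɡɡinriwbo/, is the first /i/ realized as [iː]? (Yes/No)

/i/ meets the environment for rule 1 (before a voiced consonant) → [iː].
The actual realization is [iː], which matches [iː].

Yes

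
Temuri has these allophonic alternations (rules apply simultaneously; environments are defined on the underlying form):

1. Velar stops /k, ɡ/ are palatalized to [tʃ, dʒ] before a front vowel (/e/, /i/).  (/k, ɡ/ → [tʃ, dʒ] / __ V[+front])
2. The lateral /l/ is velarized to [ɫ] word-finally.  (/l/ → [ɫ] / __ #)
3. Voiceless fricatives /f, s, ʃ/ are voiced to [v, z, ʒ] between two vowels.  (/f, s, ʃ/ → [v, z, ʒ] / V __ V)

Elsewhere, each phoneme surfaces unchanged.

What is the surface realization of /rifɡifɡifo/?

/f/ (between /i/ and /ɡ/) is in the target of rule 3 but the environment (between two vowels) is not met → [f].
Rule 1 applies to /ɡ/ (between /f/ and /i/: before a front vowel) → [dʒ].
/f/ — between /i/ and /ɡ/; rule 3 does not apply here → [f].
/ɡ/ meets the environment for rule 1 (before a front vowel) → [dʒ].
/f/ (between /i/ and /o/) occurs between two vowels → [v] by rule 3.

[rifdʒifdʒivo]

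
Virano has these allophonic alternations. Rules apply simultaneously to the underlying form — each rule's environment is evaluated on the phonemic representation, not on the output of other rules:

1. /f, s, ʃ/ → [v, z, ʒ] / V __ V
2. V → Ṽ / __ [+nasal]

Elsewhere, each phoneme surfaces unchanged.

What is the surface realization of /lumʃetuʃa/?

[lũmʃetuʒa]

/l/ (word-initial): no rule targets it → [l].
Rule 2 applies to /u/ (between /l/ and /m/: before a nasal consonant) → [ũ].
/m/ (between /u/ and /ʃ/) is unaffected → [m].
/ʃ/ — between /m/ and /e/; rule 1 does not apply here → [ʃ].
/e/ — between /ʃ/ and /t/; rule 2 does not apply here → [e].
/t/ — not in any rule's target class → [t].
/u/ — between /t/ and /ʃ/; rule 2 does not apply here → [u].
/ʃ/ (between /u/ and /a/) occurs between two vowels → [ʒ] by rule 1.
/a/ (word-final) is in the target of rule 2 but the environment (before a nasal consonant) is not met → [a].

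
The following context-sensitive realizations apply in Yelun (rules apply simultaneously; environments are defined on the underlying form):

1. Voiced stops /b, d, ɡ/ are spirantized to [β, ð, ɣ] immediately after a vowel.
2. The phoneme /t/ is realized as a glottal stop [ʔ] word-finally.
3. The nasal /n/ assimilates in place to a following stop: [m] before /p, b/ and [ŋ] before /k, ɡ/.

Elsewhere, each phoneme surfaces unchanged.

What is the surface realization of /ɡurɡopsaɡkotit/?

/ɡ/ (word-initial) fails the environment for rule 1, so it stays [ɡ].
/ɡ/ — between /r/ and /o/; rule 1 does not apply here → [ɡ].
/ɡ/ (between /a/ and /k/): immediately after a vowel, so rule 1 applies → [ɣ].
/t/ (between /o/ and /i/): rule 2 targets it, but not word-finally → unchanged [t].
/t/ — word-final, word-finally — surfaces as [ʔ] (rule 2).

[ɡurɡopsaɣkotiʔ]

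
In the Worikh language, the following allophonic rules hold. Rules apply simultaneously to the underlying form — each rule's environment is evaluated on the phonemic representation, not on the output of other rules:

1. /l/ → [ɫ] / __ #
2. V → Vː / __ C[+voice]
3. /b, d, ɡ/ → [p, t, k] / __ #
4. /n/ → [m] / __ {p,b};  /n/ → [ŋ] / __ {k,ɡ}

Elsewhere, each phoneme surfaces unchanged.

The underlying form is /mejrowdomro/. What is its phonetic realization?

[meːjroːwdoːmro]

/m/ (word-initial): no rule targets it → [m].
/e/ meets the environment for rule 2 (before a voiced consonant) → [eː].
/j/ — not in any rule's target class → [j].
/r/ (between /j/ and /o/) is unaffected → [r].
/o/ (between /r/ and /w/) occurs before a voiced consonant → [oː] by rule 2.
/w/ (between /o/ and /d/): no rule targets it → [w].
/d/ — between /w/ and /o/; rule 3 does not apply here → [d].
Rule 2 applies to /o/ (between /d/ and /m/: before a voiced consonant) → [oː].
/m/ — not in any rule's target class → [m].
/r/ — not in any rule's target class → [r].
/o/ — word-final; rule 2 does not apply here → [o].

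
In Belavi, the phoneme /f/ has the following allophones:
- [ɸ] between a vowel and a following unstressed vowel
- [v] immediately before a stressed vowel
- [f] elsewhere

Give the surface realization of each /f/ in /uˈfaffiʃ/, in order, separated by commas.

Occurrence 1 (position 2): immediately before a stressed vowel → [v].
Occurrence 2 (position 4): no conditioning environment matches → elsewhere allophone [f].
Occurrence 3 (position 5): no conditioning environment matches → elsewhere allophone [f].

[v], [f], [f]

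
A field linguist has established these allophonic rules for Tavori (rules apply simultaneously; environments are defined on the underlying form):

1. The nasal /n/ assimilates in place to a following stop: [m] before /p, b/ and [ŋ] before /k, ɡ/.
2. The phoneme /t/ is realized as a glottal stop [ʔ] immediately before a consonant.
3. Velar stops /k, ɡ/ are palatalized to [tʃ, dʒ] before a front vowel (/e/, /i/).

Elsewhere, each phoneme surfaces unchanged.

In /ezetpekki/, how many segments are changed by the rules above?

Segments that undergo a rule: /t/ → [ʔ] (rule 2); /k/ → [tʃ] (rule 3).
All other segments surface unchanged.

2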